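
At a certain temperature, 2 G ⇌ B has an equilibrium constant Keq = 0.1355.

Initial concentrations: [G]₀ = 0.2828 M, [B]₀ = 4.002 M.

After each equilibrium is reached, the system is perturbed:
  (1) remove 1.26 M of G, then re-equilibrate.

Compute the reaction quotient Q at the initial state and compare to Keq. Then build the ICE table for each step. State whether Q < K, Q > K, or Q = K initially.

Q₀ = 50.04; Q > K (proceeds reverse)

Q₀ = 50.04 vs Keq = 0.1355 ⇒ Q>K, reverse
Step 1:
                    G           B
  I            0.2828       4.002
  C             3.702      -1.851
  E             3.984       2.151
  solve Keq expr → x = -1.851; check Q = 0.1355
Then remove 1.26 M of G.
Step 2:
                    G           B
  I             2.724       2.151
  C            0.8465     -0.4233
  E             3.571       1.728
  solve Keq expr → x = -0.4233; check Q = 0.1355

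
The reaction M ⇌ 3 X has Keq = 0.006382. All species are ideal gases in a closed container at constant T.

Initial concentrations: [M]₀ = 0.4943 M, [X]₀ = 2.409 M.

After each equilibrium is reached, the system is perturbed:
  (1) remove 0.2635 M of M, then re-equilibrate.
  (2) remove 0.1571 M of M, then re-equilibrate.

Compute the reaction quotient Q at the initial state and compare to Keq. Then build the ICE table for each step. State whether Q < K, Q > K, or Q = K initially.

Q₀ = 28.28; Q > K (proceeds reverse)

Q₀ = 28.28 vs Keq = 0.006382 ⇒ Q>K, reverse
Step 1:
                    M           X
  init         0.4943       2.409
  Δ            0.7367       -2.21
  eq            1.231      0.1988
  solve Keq expr → x = -0.7367; check Q = 0.006382
Then remove 0.2635 M of M.
Step 2:
                    M           X
  init         0.9675      0.1988
  Δ          0.005007    -0.01502
  eq           0.9725      0.1838
  solve Keq expr → x = -0.005007; check Q = 0.006382
Then remove 0.1571 M of M.
Step 3:
                    M           X
  init         0.8154      0.1838
  Δ          0.003413    -0.01024
  eq           0.8189      0.1735
  solve Keq expr → x = -0.003413; check Q = 0.006382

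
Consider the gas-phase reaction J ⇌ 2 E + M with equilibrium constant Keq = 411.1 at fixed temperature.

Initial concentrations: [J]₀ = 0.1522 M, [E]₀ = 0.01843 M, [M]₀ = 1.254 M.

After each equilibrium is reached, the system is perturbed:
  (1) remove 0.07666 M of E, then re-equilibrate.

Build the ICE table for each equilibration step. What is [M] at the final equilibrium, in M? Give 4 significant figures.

[M]_eq = 1.406 M

Q₀ = 0.002799 vs Keq = 411.1 ⇒ Q<K, forward
Step 1:
                    J           E           M
  I            0.1522     0.01843       1.254
  C           -0.1518      0.3037      0.1518
  E        3.5483e-04      0.3221       1.406
  solve Keq expr → x = 0.1518; check Q = 411.1
Then remove 0.07666 M of E.
Step 2:
                    J           E           M
  I        3.5483e-04      0.2455       1.406
  C       -1.4827e-04  2.9655e-04  1.4827e-04
  E        2.0656e-04      0.2458       1.406
  solve Keq expr → x = 1.4827e-04; check Q = 411.1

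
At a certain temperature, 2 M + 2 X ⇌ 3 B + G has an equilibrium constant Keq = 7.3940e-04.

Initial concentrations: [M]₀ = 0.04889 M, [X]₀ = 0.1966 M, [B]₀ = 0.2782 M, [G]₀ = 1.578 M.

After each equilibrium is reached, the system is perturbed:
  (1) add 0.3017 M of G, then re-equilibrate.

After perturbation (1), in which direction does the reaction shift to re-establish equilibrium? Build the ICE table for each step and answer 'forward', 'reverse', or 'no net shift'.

Q₀ = 367.8 vs Keq = 7.3940e-04 ⇒ Q>K, reverse
Step 1:
                   M          X          B          G
  I          0.04889     0.1966     0.2782      1.578
  C           0.1754     0.1754    -0.2631   -0.08769
  E           0.2243      0.372    0.01512       1.49
  solve Keq expr → x = -0.08769; check Q = 7.3940e-04
Then add 0.3017 M of G.
Step 2:
                   M          X          B          G
  I           0.2243      0.372    0.01512      1.792
  C       5.7416e-04 5.7416e-04 -8.6123e-04 -2.8708e-04
  E           0.2249     0.3726    0.01425      1.792
  solve Keq expr → x = -2.8708e-04; check Q = 7.3940e-04

Direction: reverse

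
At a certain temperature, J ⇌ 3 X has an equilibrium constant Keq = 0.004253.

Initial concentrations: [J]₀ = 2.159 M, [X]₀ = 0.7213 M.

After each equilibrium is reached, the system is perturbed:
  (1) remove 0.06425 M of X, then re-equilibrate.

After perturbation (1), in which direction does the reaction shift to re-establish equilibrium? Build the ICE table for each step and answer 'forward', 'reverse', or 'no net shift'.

Q₀ = 0.1738 vs Keq = 0.004253 ⇒ Q>K, reverse
Step 1:
                    J           X
  Initial       2.159      0.7213
  Change       0.1689     -0.5066
  Equil         2.328      0.2147
  solve Keq expr → x = -0.1689; check Q = 0.004253
Then remove 0.06425 M of X.
Step 2:
                    J           X
  Initial       2.328      0.1505
  Change      -0.0212      0.0636
  Equil         2.307      0.2141
  solve Keq expr → x = 0.0212; check Q = 0.004253

Direction: forward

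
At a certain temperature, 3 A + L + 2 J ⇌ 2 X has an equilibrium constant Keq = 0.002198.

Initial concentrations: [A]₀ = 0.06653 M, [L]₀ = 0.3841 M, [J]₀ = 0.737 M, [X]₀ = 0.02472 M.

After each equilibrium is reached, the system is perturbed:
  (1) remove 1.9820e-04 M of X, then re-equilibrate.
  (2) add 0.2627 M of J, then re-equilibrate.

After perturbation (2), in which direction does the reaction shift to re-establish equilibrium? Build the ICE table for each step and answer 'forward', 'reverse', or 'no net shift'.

Q₀ = 9.946 vs Keq = 0.002198 ⇒ Q>K, reverse
Step 1:
                    A           L           J           X
  I           0.06653      0.3841       0.737     0.02472
  C           0.03597     0.01199     0.02398    -0.02398
  E            0.1025      0.3961       0.761  7.3689e-04
  solve Keq expr → x = -0.01199; check Q = 0.002198
Then remove 1.9820e-04 M of X.
Step 2:
                    A           L           J           X
  I            0.1025      0.3961       0.761  5.3869e-04
  C       -2.9216e-04 -9.7387e-05 -1.9477e-04  1.9477e-04
  E            0.1022       0.396      0.7608  7.3346e-04
  solve Keq expr → x = 9.7387e-05; check Q = 0.002198
Then add 0.2627 M of J.
Step 3:
                    A           L           J           X
  I            0.1022       0.396       1.023  7.3346e-04
  C       -3.7125e-04 -1.2375e-04 -2.4750e-04  2.4750e-04
  E            0.1018      0.3959       1.023  9.8097e-04
  solve Keq expr → x = 1.2375e-04; check Q = 0.002198

Direction: forward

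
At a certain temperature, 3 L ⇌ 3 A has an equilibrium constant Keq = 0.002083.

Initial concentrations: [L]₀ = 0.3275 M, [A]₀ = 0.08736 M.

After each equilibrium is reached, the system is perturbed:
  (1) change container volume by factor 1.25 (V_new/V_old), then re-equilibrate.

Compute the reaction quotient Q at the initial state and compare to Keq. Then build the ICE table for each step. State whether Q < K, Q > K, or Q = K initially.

Q₀ = 0.01898; Q > K (proceeds reverse)

Q₀ = 0.01898 vs Keq = 0.002083 ⇒ Q>K, reverse
Step 1:
                   L          A
  I           0.3275    0.08736
  C          0.04038   -0.04038
  E           0.3679    0.04698
  solve Keq expr → x = -0.01346; check Q = 0.002083
Then change container volume by factor 1.25 (V_new/V_old).
Step 2:
                   L          A
  I           0.2943    0.03759
  C                0          0
  E           0.2943    0.03759
  solve Keq expr → x = 0; check Q = 0.002083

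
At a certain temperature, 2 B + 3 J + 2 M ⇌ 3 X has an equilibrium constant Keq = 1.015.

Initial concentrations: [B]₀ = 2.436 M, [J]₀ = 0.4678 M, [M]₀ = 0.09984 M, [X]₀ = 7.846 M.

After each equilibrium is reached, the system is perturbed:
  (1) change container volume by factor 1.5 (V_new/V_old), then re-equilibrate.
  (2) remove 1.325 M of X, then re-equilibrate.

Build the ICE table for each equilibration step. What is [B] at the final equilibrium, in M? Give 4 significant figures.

[B]_eq = 2.456 M

Q₀ = 7.9763e+04 vs Keq = 1.015 ⇒ Q>K, reverse
Step 1:
                  B         J         M         X
  Initial     2.436    0.4678   0.09984     7.846
  Change      1.163     1.745     1.163    -1.745
  Equil       3.599     2.212     1.263     6.101
  solve Keq expr → x = -0.5816; check Q = 1.015
Then change container volume by factor 1.5 (V_new/V_old).
Step 2:
                  B         J         M         X
  Initial     2.399     1.475     0.842     4.068
  Change     0.2394    0.3591    0.2394   -0.3591
  Equil       2.639     1.834     1.081     3.708
  solve Keq expr → x = -0.1197; check Q = 1.015
Then remove 1.325 M of X.
Step 3:
                  B         J         M         X
  Initial     2.639     1.834     1.081     2.383
  Change    -0.1828   -0.2742   -0.1828    0.2742
  Equil       2.456      1.56    0.8986     2.658
  solve Keq expr → x = 0.09139; check Q = 1.015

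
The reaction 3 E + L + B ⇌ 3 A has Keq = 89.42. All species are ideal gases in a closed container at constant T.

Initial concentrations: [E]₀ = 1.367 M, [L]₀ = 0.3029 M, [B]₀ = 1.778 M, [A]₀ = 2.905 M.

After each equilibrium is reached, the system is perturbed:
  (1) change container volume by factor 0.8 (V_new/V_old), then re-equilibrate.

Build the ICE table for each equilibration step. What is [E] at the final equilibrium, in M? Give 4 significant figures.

Q₀ = 17.82 vs Keq = 89.42 ⇒ Q<K, forward
Step 1:
                  E         L         B         A
  I           1.367    0.3029     1.778     2.905
  C         -0.3206   -0.1069   -0.1069    0.3206
  E           1.046     0.196     1.671     3.226
  solve Keq expr → x = 0.1069; check Q = 89.42
Then change container volume by factor 0.8 (V_new/V_old).
Step 2:
                  E         L         B         A
  I           1.308     0.245     2.089     4.032
  C         -0.0943  -0.03143  -0.03143    0.0943
  E           1.214    0.2136     2.057     4.126
  solve Keq expr → x = 0.03143; check Q = 89.42

[E]_eq = 1.214 M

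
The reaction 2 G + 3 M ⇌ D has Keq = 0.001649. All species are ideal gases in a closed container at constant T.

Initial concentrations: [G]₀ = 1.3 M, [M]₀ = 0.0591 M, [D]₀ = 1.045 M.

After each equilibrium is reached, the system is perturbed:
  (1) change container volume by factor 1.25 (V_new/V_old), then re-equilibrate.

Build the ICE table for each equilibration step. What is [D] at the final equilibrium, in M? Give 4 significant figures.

Q₀ = 2995 vs Keq = 0.001649 ⇒ Q>K, reverse
Step 1:
                    G           M           D
  I               1.3      0.0591       1.045
  C             1.637       2.456     -0.8187
  E             2.937       2.515      0.2263
  solve Keq expr → x = -0.8187; check Q = 0.001649
Then change container volume by factor 1.25 (V_new/V_old).
Step 2:
                    G           M           D
  I              2.35       2.012      0.1811
  C            0.1387       0.208    -0.06934
  E             2.489        2.22      0.1117
  solve Keq expr → x = -0.06934; check Q = 0.001649

[D]_eq = 0.1117 M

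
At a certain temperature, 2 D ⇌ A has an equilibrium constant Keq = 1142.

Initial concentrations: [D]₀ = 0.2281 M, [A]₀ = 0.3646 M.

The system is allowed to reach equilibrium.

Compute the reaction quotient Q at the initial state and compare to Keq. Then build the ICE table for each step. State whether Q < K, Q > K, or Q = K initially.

Q₀ = 7.008; Q < K (proceeds forward)

Q₀ = 7.008 vs Keq = 1142 ⇒ Q<K, forward
Step 1:
                    D           A
  init         0.2281      0.3646
  Δ           -0.2078      0.1039
  eq          0.02025      0.4685
  solve Keq expr → x = 0.1039; check Q = 1142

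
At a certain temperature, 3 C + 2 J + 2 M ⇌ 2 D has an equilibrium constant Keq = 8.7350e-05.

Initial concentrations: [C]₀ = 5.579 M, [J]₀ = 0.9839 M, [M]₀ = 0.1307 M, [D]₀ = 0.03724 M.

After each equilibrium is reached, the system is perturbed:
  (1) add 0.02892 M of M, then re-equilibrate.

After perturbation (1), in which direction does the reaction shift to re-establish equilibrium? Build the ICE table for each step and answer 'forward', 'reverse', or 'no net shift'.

Direction: forward

Q₀ = 4.8294e-04 vs Keq = 8.7350e-05 ⇒ Q>K, reverse
Step 1:
                    C           J           M           D
  init          5.579      0.9839      0.1307     0.03724
  Δ           0.02799     0.01866     0.01866    -0.01866
  eq            5.607       1.003      0.1494     0.01858
  solve Keq expr → x = -0.00933; check Q = 8.7350e-05
Then add 0.02892 M of M.
Step 2:
                    C           J           M           D
  init          5.607       1.003      0.1783     0.01858
  Δ         -0.004673   -0.003115   -0.003115    0.003115
  eq            5.602      0.9994      0.1752      0.0217
  solve Keq expr → x = 0.001558; check Q = 8.7350e-05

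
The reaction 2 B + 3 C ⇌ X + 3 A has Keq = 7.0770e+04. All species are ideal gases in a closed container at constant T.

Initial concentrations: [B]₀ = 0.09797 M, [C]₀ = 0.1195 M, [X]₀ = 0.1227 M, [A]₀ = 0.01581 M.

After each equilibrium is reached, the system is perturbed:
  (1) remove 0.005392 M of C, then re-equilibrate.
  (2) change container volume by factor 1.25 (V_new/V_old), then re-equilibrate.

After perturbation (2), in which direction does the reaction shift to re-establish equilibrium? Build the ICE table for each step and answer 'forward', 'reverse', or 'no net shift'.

Q₀ = 0.0296 vs Keq = 7.0770e+04 ⇒ Q<K, forward
Step 1:
                    B           C           X           A
  init        0.09797      0.1195      0.1227     0.01581
  Δ          -0.06876     -0.1031     0.03438      0.1031
  eq          0.02921     0.01636      0.1571       0.119
  solve Keq expr → x = 0.03438; check Q = 7.0770e+04
Then remove 0.005392 M of C.
Step 2:
                    B           C           X           A
  init        0.02921     0.01097      0.1571       0.119
  Δ           0.00262     0.00393    -0.00131    -0.00393
  eq          0.03183      0.0149      0.1558       0.115
  solve Keq expr → x = -0.00131; check Q = 7.0770e+04
Then change container volume by factor 1.25 (V_new/V_old).
Step 3:
                    B           C           X           A
  init        0.02546     0.01192      0.1246     0.09202
  Δ        4.4782e-04  6.7172e-04 -2.2391e-04 -6.7172e-04
  eq          0.02591     0.01259      0.1244     0.09134
  solve Keq expr → x = -2.2391e-04; check Q = 7.0770e+04

Direction: reverse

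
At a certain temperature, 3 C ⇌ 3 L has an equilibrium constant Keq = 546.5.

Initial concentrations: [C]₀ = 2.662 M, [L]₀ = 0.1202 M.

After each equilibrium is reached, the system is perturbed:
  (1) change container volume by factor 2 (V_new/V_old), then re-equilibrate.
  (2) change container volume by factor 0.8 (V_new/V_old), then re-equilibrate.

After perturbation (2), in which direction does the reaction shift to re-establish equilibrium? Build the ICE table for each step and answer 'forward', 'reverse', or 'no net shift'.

Direction: no net shift

Q₀ = 9.2064e-05 vs Keq = 546.5 ⇒ Q<K, forward
Step 1:
                  C         L
  I           2.662    0.1202
  C          -2.359     2.359
  E          0.3032     2.479
  solve Keq expr → x = 0.7863; check Q = 546.5
Then change container volume by factor 2 (V_new/V_old).
Step 2:
                  C         L
  I          0.1516     1.239
  C               0         0
  E          0.1516     1.239
  solve Keq expr → x = 0; check Q = 546.5
Then change container volume by factor 0.8 (V_new/V_old).
Step 3:
                  C         L
  I          0.1895     1.549
  C               0         0
  E          0.1895     1.549
  solve Keq expr → x = 0; check Q = 546.5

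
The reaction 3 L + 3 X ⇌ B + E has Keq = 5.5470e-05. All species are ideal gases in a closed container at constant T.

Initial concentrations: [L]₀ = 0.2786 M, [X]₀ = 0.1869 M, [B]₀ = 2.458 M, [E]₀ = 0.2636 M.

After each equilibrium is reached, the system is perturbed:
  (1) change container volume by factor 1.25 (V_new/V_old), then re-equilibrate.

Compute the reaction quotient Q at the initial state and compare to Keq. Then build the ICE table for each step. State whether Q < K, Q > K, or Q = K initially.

Q₀ = 4589; Q > K (proceeds reverse)

Q₀ = 4589 vs Keq = 5.5470e-05 ⇒ Q>K, reverse
Step 1:
                   L          X          B          E
  I           0.2786     0.1869      2.458     0.2636
  C           0.7907     0.7907    -0.2636    -0.2636
  E            1.069     0.9776      2.194 2.8877e-05
  solve Keq expr → x = -0.2636; check Q = 5.5470e-05
Then change container volume by factor 1.25 (V_new/V_old).
Step 2:
                   L          X          B          E
  I           0.8555     0.7821      1.756 2.3102e-05
  C       4.0909e-05 4.0909e-05 -1.3636e-05 -1.3636e-05
  E           0.8555     0.7821      1.756 9.4654e-06
  solve Keq expr → x = -1.3636e-05; check Q = 5.5470e-05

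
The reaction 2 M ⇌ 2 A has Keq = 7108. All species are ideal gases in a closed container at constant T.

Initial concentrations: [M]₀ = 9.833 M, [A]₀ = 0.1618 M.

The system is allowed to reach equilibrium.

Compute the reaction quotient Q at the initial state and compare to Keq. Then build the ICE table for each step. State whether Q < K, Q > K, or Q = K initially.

Q₀ = 2.7076e-04; Q < K (proceeds forward)

Q₀ = 2.7076e-04 vs Keq = 7108 ⇒ Q<K, forward
Step 1:
                    M           A
  I             9.833      0.1618
  C            -9.716       9.716
  E            0.1172       9.878
  solve Keq expr → x = 4.858; check Q = 7108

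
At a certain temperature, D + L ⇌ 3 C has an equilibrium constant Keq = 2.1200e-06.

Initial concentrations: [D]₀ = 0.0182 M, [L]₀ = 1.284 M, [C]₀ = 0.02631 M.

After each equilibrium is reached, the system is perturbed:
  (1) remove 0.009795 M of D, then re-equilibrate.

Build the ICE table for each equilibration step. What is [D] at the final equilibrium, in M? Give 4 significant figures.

[D]_eq = 0.016 M

Q₀ = 7.7934e-04 vs Keq = 2.1200e-06 ⇒ Q>K, reverse
Step 1:
                    D           L           C
  I            0.0182       1.284     0.02631
  C          0.007396    0.007396    -0.02219
  E            0.0256       1.291    0.004123
  solve Keq expr → x = -0.007396; check Q = 2.1200e-06
Then remove 0.009795 M of D.
Step 2:
                    D           L           C
  I            0.0158       1.291    0.004123
  C        1.9916e-04  1.9916e-04 -5.9748e-04
  E             0.016       1.292    0.003525
  solve Keq expr → x = -1.9916e-04; check Q = 2.1200e-06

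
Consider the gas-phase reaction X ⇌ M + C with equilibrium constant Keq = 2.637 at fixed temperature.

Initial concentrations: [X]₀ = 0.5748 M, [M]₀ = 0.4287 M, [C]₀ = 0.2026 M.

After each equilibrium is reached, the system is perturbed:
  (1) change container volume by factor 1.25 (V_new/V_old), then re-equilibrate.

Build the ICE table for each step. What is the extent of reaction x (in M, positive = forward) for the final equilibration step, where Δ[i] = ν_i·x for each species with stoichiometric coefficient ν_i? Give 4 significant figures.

x = 0.02053 M

Q₀ = 0.1511 vs Keq = 2.637 ⇒ Q<K, forward
Step 1:
                    X           M           C
  Initial      0.5748      0.4287      0.2026
  Change      -0.3905      0.3905      0.3905
  Equil        0.1843      0.8192      0.5931
  solve Keq expr → x = 0.3905; check Q = 2.637
Then change container volume by factor 1.25 (V_new/V_old).
Step 2:
                    X           M           C
  Initial      0.1474      0.6554      0.4745
  Change     -0.02053     0.02053     0.02053
  Equil        0.1269      0.6759       0.495
  solve Keq expr → x = 0.02053; check Q = 2.637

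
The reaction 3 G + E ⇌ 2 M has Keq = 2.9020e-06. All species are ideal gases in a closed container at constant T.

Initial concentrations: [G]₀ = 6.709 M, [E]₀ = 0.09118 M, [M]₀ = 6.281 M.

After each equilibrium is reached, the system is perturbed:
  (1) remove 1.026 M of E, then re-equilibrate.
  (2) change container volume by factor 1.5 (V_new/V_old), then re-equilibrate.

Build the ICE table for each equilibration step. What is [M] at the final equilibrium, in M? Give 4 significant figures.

[M]_eq = 0.0709 M

Q₀ = 1.433 vs Keq = 2.9020e-06 ⇒ Q>K, reverse
Step 1:
                    G           E           M
  Initial       6.709     0.09118       6.281
  Change        9.136       3.045      -6.091
  Equil         15.85       3.137      0.1903
  solve Keq expr → x = -3.045; check Q = 2.9020e-06
Then remove 1.026 M of E.
Step 2:
                    G           E           M
  Initial       15.85       2.111      0.1903
  Change      0.04929     0.01643    -0.03286
  Equil         15.89       2.127      0.1574
  solve Keq expr → x = -0.01643; check Q = 2.9020e-06
Then change container volume by factor 1.5 (V_new/V_old).
Step 3:
                    G           E           M
  Initial        10.6       1.418       0.105
  Change      0.05108     0.01703    -0.03406
  Equil         10.65       1.435      0.0709
  solve Keq expr → x = -0.01703; check Q = 2.9020e-06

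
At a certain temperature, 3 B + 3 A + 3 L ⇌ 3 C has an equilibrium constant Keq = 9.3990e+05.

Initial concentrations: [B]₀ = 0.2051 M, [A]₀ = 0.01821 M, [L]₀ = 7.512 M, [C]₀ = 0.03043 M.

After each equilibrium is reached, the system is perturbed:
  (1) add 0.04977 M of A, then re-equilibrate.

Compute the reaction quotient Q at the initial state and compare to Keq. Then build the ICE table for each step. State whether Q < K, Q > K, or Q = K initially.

Q₀ = 1.276; Q < K (proceeds forward)

Q₀ = 1.276 vs Keq = 9.3990e+05 ⇒ Q<K, forward
Step 1:
                    B           A           L           C
  Initial      0.2051     0.01821       7.512     0.03043
  Change     -0.01786    -0.01786    -0.01786     0.01786
  Equil        0.1872  3.5131e-04       7.494     0.04829
  solve Keq expr → x = 0.005953; check Q = 9.3990e+05
Then add 0.04977 M of A.
Step 2:
                    B           A           L           C
  Initial      0.1872     0.05012       7.494     0.04829
  Change     -0.04915    -0.04915    -0.04915     0.04915
  Equil        0.1381  9.6761e-04       7.445     0.09744
  solve Keq expr → x = 0.01638; check Q = 9.3990e+05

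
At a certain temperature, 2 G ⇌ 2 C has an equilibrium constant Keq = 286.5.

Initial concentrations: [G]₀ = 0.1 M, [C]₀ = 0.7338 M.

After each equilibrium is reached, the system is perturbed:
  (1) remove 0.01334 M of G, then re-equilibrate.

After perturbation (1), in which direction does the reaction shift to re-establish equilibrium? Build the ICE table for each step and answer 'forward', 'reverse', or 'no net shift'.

Q₀ = 53.85 vs Keq = 286.5 ⇒ Q<K, forward
Step 1:
                    G           C
  init            0.1      0.7338
  Δ          -0.05349     0.05349
  eq          0.04651      0.7873
  solve Keq expr → x = 0.02674; check Q = 286.5
Then remove 0.01334 M of G.
Step 2:
                    G           C
  init        0.03317      0.7873
  Δ            0.0126     -0.0126
  eq          0.04577      0.7747
  solve Keq expr → x = -0.006298; check Q = 286.5

Direction: reverse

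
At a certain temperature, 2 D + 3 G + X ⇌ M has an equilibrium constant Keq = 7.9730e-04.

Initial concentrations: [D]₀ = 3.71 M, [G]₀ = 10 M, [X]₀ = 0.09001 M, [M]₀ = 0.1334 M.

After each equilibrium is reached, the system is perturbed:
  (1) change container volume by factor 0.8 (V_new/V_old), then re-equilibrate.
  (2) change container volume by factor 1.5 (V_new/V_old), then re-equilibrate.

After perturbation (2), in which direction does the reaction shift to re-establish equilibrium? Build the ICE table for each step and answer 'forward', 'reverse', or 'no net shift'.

Direction: reverse

Q₀ = 1.0768e-04 vs Keq = 7.9730e-04 ⇒ Q<K, forward
Step 1:
                   D          G          X          M
  init          3.71         10    0.09001     0.1334
  Δ          -0.1377    -0.2065   -0.06885    0.06885
  eq           3.572      9.793    0.02116     0.2022
  solve Keq expr → x = 0.06885; check Q = 7.9730e-04
Then change container volume by factor 0.8 (V_new/V_old).
Step 2:
                   D          G          X          M
  init         4.465      12.24    0.02645     0.2528
  Δ         -0.03389   -0.05083   -0.01694    0.01694
  eq           4.431      12.19   0.009509     0.2698
  solve Keq expr → x = 0.01694; check Q = 7.9730e-04
Then change container volume by factor 1.5 (V_new/V_old).
Step 3:
                   D          G          X          M
  init         2.954      8.127   0.006339     0.1798
  Δ           0.0614     0.0921     0.0307    -0.0307
  eq           3.016      8.219    0.03704     0.1491
  solve Keq expr → x = -0.0307; check Q = 7.9730e-04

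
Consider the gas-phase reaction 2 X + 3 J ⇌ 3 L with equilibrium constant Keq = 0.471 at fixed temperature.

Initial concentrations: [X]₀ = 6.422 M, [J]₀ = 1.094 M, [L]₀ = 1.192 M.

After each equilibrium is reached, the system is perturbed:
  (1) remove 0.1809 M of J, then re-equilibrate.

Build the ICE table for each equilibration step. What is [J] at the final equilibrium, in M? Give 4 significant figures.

[J]_eq = 0.5806 M

Q₀ = 0.03136 vs Keq = 0.471 ⇒ Q<K, forward
Step 1:
                  X         J         L
  Initial     6.422     1.094     1.192
  Change    -0.3062   -0.4594    0.4594
  Equil       6.116    0.6346     1.651
  solve Keq expr → x = 0.1531; check Q = 0.471
Then remove 0.1809 M of J.
Step 2:
                  X         J         L
  Initial     6.116    0.4537     1.651
  Change    0.08455    0.1268   -0.1268
  Equil         6.2    0.5806     1.525
  solve Keq expr → x = -0.04227; check Q = 0.471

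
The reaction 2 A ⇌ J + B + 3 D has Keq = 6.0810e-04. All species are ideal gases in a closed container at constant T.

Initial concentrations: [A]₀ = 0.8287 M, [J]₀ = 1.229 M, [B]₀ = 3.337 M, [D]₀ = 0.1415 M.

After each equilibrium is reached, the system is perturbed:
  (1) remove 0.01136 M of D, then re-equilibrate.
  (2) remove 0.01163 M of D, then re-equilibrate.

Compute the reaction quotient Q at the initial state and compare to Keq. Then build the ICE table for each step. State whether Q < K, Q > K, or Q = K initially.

Q₀ = 0.01692; Q > K (proceeds reverse)

Q₀ = 0.01692 vs Keq = 6.0810e-04 ⇒ Q>K, reverse
Step 1:
                   A          J          B          D
  init        0.8287      1.229      3.337     0.1415
  Δ          0.06131   -0.03065   -0.03065   -0.09196
  eq            0.89      1.198      3.306    0.04954
  solve Keq expr → x = -0.03065; check Q = 6.0810e-04
Then remove 0.01136 M of D.
Step 2:
                   A          J          B          D
  init          0.89      1.198      3.306    0.03818
  Δ        -0.007346   0.003673   0.003673    0.01102
  eq          0.8827      1.202       3.31     0.0492
  solve Keq expr → x = 0.003673; check Q = 6.0810e-04
Then remove 0.01163 M of D.
Step 3:
                   A          J          B          D
  init        0.8827      1.202       3.31    0.03757
  Δ        -0.007521    0.00376    0.00376    0.01128
  eq          0.8751      1.206      3.314    0.04885
  solve Keq expr → x = 0.00376; check Q = 6.0810e-04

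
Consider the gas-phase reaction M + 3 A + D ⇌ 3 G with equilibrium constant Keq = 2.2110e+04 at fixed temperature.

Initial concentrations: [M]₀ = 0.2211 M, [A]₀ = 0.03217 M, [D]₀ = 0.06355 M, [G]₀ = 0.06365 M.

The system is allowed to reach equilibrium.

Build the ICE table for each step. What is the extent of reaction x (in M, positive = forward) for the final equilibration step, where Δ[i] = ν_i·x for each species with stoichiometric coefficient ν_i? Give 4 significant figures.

x = 0.006448 M

Q₀ = 551.2 vs Keq = 2.2110e+04 ⇒ Q<K, forward
Step 1:
                  M         A         D         G
  Initial    0.2211   0.03217   0.06355   0.06365
  Change  -0.006448  -0.01934 -0.006448   0.01934
  Equil      0.2147   0.01283    0.0571   0.08299
  solve Keq expr → x = 0.006448; check Q = 2.2110e+04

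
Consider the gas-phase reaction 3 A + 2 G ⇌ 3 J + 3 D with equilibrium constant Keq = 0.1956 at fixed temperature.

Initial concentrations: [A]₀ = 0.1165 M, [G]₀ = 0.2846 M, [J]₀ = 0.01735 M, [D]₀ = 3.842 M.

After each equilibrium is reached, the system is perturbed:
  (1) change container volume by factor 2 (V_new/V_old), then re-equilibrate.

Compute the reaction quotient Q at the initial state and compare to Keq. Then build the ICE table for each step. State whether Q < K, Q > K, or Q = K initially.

Q₀ = 2.313 vs Keq = 0.1956 ⇒ Q>K, reverse
Step 1:
                    A           G           J           D
  init         0.1165      0.2846     0.01735       3.842
  Δ          0.009011    0.006007   -0.009011   -0.009011
  eq           0.1255      0.2906    0.008339       3.833
  solve Keq expr → x = -0.003004; check Q = 0.1956
Then change container volume by factor 2 (V_new/V_old).
Step 2:
                    A           G           J           D
  init        0.06276      0.1453     0.00417       1.916
  Δ       -9.8327e-04 -6.5552e-04  9.8327e-04  9.8327e-04
  eq          0.06177      0.1446    0.005153       1.917
  solve Keq expr → x = 3.2776e-04; check Q = 0.1956

Q₀ = 2.313; Q > K (proceeds reverse)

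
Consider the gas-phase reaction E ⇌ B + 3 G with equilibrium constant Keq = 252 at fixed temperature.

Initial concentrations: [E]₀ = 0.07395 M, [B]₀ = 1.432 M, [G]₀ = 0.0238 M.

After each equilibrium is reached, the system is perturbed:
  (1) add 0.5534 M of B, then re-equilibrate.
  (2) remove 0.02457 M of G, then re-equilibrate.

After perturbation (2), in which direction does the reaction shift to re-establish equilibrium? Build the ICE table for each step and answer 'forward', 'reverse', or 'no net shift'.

Direction: forward

Q₀ = 2.6106e-04 vs Keq = 252 ⇒ Q<K, forward
Step 1:
                   E          B          G
  I          0.07395      1.432     0.0238
  C         -0.07386    0.07386     0.2216
  E       8.8294e-05      1.506     0.2454
  solve Keq expr → x = 0.07386; check Q = 252
Then add 0.5534 M of B.
Step 2:
                   E          B          G
  I       8.8294e-05      2.059     0.2454
  C       3.2303e-05 -3.2303e-05 -9.6908e-05
  E       1.2060e-04      2.059     0.2453
  solve Keq expr → x = -3.2303e-05; check Q = 252
Then remove 0.02457 M of G.
Step 3:
                   E          B          G
  I       1.2060e-04      2.059     0.2207
  C       -3.2613e-05 3.2613e-05 9.7838e-05
  E       8.7984e-05      2.059     0.2208
  solve Keq expr → x = 3.2613e-05; check Q = 252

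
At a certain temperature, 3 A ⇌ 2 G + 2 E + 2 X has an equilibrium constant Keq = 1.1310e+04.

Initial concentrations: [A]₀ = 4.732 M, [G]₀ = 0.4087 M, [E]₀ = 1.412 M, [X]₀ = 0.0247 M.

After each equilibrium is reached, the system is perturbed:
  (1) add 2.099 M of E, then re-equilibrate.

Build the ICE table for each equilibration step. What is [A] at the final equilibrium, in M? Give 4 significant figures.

Q₀ = 1.9175e-06 vs Keq = 1.1310e+04 ⇒ Q<K, forward
Step 1:
                  A         G         E         X
  Initial     4.732    0.4087     1.412    0.0247
  Change     -4.222     2.815     2.815     2.815
  Equil      0.5096     3.224     4.227      2.84
  solve Keq expr → x = 1.407; check Q = 1.1310e+04
Then add 2.099 M of E.
Step 2:
                  A         G         E         X
  Initial    0.5096     3.224     6.326      2.84
  Change     0.1267  -0.08445  -0.08445  -0.08445
  Equil      0.6363     3.139     6.241     2.755
  solve Keq expr → x = -0.04223; check Q = 1.1310e+04

[A]_eq = 0.6363 M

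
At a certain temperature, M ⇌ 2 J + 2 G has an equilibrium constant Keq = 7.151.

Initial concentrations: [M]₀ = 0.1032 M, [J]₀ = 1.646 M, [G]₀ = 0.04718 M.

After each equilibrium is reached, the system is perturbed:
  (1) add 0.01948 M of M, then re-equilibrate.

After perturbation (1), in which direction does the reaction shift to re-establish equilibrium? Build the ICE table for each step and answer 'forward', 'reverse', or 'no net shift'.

Direction: forward

Q₀ = 0.05844 vs Keq = 7.151 ⇒ Q<K, forward
Step 1:
                   M          J          G
  init        0.1032      1.646    0.04718
  Δ         -0.08254     0.1651     0.1651
  eq         0.02066      1.811     0.2123
  solve Keq expr → x = 0.08254; check Q = 7.151
Then add 0.01948 M of M.
Step 2:
                   M          J          G
  init       0.04014      1.811     0.2123
  Δ         -0.01323    0.02647    0.02647
  eq         0.02691      1.838     0.2387
  solve Keq expr → x = 0.01323; check Q = 7.151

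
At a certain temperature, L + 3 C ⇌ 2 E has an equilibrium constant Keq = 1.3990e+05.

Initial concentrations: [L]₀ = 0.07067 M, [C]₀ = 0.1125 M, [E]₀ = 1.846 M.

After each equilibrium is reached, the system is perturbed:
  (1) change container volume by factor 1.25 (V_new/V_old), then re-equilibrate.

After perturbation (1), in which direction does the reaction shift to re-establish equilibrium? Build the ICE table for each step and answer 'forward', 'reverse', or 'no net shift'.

Q₀ = 3.3867e+04 vs Keq = 1.3990e+05 ⇒ Q<K, forward
Step 1:
                  L         C         E
  Initial   0.07067    0.1125     1.846
  Change   -0.01236  -0.03708   0.02472
  Equil     0.05831   0.07542     1.871
  solve Keq expr → x = 0.01236; check Q = 1.3990e+05
Then change container volume by factor 1.25 (V_new/V_old).
Step 2:
                  L         C         E
  Initial   0.04665   0.06034     1.497
  Change   0.002732  0.008195 -0.005463
  Equil     0.04938   0.06853     1.491
  solve Keq expr → x = -0.002732; check Q = 1.3990e+05

Direction: reverse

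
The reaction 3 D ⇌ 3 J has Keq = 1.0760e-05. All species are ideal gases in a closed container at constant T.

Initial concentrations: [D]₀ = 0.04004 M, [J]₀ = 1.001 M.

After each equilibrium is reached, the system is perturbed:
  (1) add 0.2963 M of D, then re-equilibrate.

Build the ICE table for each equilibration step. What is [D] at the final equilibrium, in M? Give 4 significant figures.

[D]_eq = 1.308 M

Q₀ = 1.5625e+04 vs Keq = 1.0760e-05 ⇒ Q>K, reverse
Step 1:
                    D           J
  init        0.04004       1.001
  Δ            0.9785     -0.9785
  eq            1.019     0.02249
  solve Keq expr → x = -0.3262; check Q = 1.0760e-05
Then add 0.2963 M of D.
Step 2:
                    D           J
  init          1.315     0.02249
  Δ           -0.0064      0.0064
  eq            1.308     0.02889
  solve Keq expr → x = 0.002133; check Q = 1.0760e-05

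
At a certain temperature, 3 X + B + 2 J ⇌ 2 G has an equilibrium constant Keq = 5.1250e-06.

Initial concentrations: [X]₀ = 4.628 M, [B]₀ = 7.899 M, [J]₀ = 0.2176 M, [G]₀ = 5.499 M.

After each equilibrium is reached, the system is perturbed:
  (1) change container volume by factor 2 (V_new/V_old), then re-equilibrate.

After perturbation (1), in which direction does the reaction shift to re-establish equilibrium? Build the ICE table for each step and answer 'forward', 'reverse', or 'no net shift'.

Direction: reverse

Q₀ = 0.8156 vs Keq = 5.1250e-06 ⇒ Q>K, reverse
Step 1:
                    X           B           J           G
  init          4.628       7.899      0.2176       5.499
  Δ             6.454       2.151       4.302      -4.302
  eq            11.08       10.05        4.52       1.197
  solve Keq expr → x = -2.151; check Q = 5.1250e-06
Then change container volume by factor 2 (V_new/V_old).
Step 2:
                    X           B           J           G
  init          5.541       5.025        2.26      0.5983
  Δ            0.5857      0.1952      0.3904     -0.3904
  eq            6.126        5.22        2.65      0.2079
  solve Keq expr → x = -0.1952; check Q = 5.1250e-06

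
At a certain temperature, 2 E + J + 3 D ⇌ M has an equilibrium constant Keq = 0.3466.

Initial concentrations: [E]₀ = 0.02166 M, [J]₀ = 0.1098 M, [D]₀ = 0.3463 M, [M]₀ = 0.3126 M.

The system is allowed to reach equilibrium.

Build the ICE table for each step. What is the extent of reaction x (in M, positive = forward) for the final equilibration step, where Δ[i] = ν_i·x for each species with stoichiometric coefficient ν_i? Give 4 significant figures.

Q₀ = 1.4612e+05 vs Keq = 0.3466 ⇒ Q>K, reverse
Step 1:
                   E          J          D          M
  init       0.02166     0.1098     0.3463     0.3126
  Δ           0.5189     0.2594     0.7783    -0.2594
  eq          0.5405     0.3692      1.125    0.05317
  solve Keq expr → x = -0.2594; check Q = 0.3466

x = -0.2594 M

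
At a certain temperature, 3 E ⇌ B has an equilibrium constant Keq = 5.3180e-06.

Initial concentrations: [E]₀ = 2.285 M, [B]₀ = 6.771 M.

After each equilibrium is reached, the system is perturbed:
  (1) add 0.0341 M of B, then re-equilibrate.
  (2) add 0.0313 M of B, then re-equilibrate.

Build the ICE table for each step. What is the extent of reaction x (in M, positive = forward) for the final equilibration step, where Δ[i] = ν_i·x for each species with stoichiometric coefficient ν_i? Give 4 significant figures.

x = -0.03056 M

Q₀ = 0.5675 vs Keq = 5.3180e-06 ⇒ Q>K, reverse
Step 1:
                    E           B
  I             2.285       6.771
  C             20.13      -6.711
  E             22.42     0.05992
  solve Keq expr → x = -6.711; check Q = 5.3180e-06
Then add 0.0341 M of B.
Step 2:
                    E           B
  I             22.42     0.09402
  C           0.09989     -0.0333
  E             22.52     0.06072
  solve Keq expr → x = -0.0333; check Q = 5.3180e-06
Then add 0.0313 M of B.
Step 3:
                    E           B
  I             22.52     0.09202
  C           0.09167    -0.03056
  E             22.61     0.06147
  solve Keq expr → x = -0.03056; check Q = 5.3180e-06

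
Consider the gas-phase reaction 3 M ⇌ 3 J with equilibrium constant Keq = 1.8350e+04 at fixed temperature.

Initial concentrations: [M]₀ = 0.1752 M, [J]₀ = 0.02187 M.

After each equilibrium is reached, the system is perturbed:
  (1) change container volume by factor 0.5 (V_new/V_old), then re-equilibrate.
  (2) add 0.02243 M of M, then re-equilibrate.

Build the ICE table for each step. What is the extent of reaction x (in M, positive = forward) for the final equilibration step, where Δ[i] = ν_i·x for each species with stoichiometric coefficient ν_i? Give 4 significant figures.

Q₀ = 0.001945 vs Keq = 1.8350e+04 ⇒ Q<K, forward
Step 1:
                  M         J
  init       0.1752   0.02187
  Δ          -0.168     0.168
  eq       0.007199    0.1899
  solve Keq expr → x = 0.056; check Q = 1.8350e+04
Then change container volume by factor 0.5 (V_new/V_old).
Step 2:
                  M         J
  init       0.0144    0.3797
  Δ               0         0
  eq         0.0144    0.3797
  solve Keq expr → x = 0; check Q = 1.8350e+04
Then add 0.02243 M of M.
Step 3:
                  M         J
  init      0.03683    0.3797
  Δ        -0.02161   0.02161
  eq        0.01522    0.4014
  solve Keq expr → x = 0.007204; check Q = 1.8350e+04

x = 0.007204 M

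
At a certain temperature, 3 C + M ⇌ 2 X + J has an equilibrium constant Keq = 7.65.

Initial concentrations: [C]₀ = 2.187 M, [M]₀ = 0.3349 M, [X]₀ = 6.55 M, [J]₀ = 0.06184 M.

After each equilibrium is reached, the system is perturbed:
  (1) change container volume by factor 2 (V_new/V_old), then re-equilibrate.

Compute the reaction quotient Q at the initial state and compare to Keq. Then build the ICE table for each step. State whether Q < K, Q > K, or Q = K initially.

Q₀ = 0.7573; Q < K (proceeds forward)

Q₀ = 0.7573 vs Keq = 7.65 ⇒ Q<K, forward
Step 1:
                    C           M           X           J
  init          2.187      0.3349        6.55     0.06184
  Δ           -0.3942     -0.1314      0.2628      0.1314
  eq            1.793      0.2035       6.813      0.1933
  solve Keq expr → x = 0.1314; check Q = 7.65
Then change container volume by factor 2 (V_new/V_old).
Step 2:
                    C           M           X           J
  init         0.8964      0.1017       3.406     0.09663
  Δ           0.06599       0.022    -0.04399      -0.022
  eq           0.9624      0.1237       3.362     0.07463
  solve Keq expr → x = -0.022; check Q = 7.65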